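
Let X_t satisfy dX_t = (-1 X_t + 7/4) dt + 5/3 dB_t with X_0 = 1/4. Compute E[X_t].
E[X_t] = 7/4 - 3*exp(-t)/2

Taking expectations and using E[dB_t] = 0, the mean m(t) = E[X_t] satisfies the ODE m'(t) = a m(t) + b with m(0) = x_0. With a = -1, b = 7/4, x_0 = 1/4, the solution is
  m(t) = x_0 * exp(a t) + (b/a) * (exp(a t) - 1)
       = (1/4) * exp((-1) t) + ((7/4)/(-1)) * (exp((-1) t) - 1)
       = 7/4 - 3*exp(-t)/2.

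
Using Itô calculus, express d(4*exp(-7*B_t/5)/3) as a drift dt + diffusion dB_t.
d(4*exp(-7*B_t/5)/3) = (98*exp(-7*B_t/5)/75) dt + (-28*exp(-7*B_t/5)/15) dB_t

Itô's formula for f(B_t) gives d f(B_t) = f'(B_t) dB_t + (1/2) f''(B_t) dt. Compute derivatives of f(x) = 4*exp(-7*x/5)/3:
  f'(x)  = -28*exp(-7*x/5)/15
  f''(x) = 196*exp(-7*x/5)/75
Substitute x = B_t and multiply the f'' term by 1/2:
  drift     = (1/2) * (196*exp(-7*x/5)/75) evaluated at B_t = 98*exp(-7*B_t/5)/75
  diffusion = (-28*exp(-7*x/5)/15) evaluated at B_t = -28*exp(-7*B_t/5)/15
Therefore d(4*exp(-7*B_t/5)/3) = (98*exp(-7*B_t/5)/75) dt + (-28*exp(-7*B_t/5)/15) dB_t.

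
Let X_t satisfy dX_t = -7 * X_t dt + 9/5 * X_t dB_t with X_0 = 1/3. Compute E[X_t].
E[X_t] = exp(-7*t)/3

For GBM dX = mu X dt + sigma X dB with X_0 = x_0, apply Itô to Y = log X: dY = (mu - sigma^2/2) dt + sigma dB, so Y_t = log(x_0) + (mu - sigma^2/2) t + sigma B_t and hence X_t = x_0 * exp((mu - sigma^2/2) t + sigma B_t).
With mu = -7, sigma = 9/5, x_0 = 1/3, this gives:
  X_t = 1/3 * exp((-431/50) * t + (9/5) * B_t).
Since sigma*B_t ~ Normal(0, sigma^2 t), E[exp(sigma*B_t)] = exp(sigma^2 t / 2); so E[X_t] = x_0 * exp((mu - sigma^2/2) t) * exp(sigma^2 t / 2) = x_0 * exp(mu t) = exp(-7*t)/3.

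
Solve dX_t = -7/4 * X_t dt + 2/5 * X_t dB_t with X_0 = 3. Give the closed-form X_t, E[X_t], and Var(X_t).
X_t = 3 * exp((-183/100) t + (2/5) B_t); E[X_t] = 3*exp(-7*t/4); Var(X_t) = (9*exp(4*t/25) - 9)*exp(-7*t/2)

For GBM dX = mu X dt + sigma X dB with X_0 = x_0, apply Itô to Y = log X: dY = (mu - sigma^2/2) dt + sigma dB, so Y_t = log(x_0) + (mu - sigma^2/2) t + sigma B_t and hence X_t = x_0 * exp((mu - sigma^2/2) t + sigma B_t).
With mu = -7/4, sigma = 2/5, x_0 = 3, this gives:
  X_t = 3 * exp((-183/100) * t + (2/5) * B_t).
Since sigma*B_t ~ Normal(0, sigma^2 t), E[exp(sigma*B_t)] = exp(sigma^2 t / 2); so E[X_t] = x_0 * exp((mu - sigma^2/2) t) * exp(sigma^2 t / 2) = x_0 * exp(mu t) = 3*exp(-7*t/4).
Var(X_t) = E[X_t^2] - (E[X_t])^2 = x_0^2 * exp(2 mu t) * (exp(sigma^2 t) - 1) = (9*exp(4*t/25) - 9)*exp(-7*t/2).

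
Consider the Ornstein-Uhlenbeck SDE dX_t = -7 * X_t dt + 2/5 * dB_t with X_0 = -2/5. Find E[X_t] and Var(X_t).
E[X_t] = -2*exp(-7*t)/5; Var(X_t) = 2/175 - 2*exp(-14*t)/175

The OU SDE dX = -theta X dt + sigma dB admits the integrating factor exp(theta t): d(exp(theta t) X_t) = sigma exp(theta t) dB_t. Integrating from 0 to t:
  X_t = x_0 * exp(-theta t) + sigma * int_0^t exp(-theta (t-s)) dB_s.
The Itô integral has mean 0 and (by the Itô isometry) variance sigma^2 * int_0^t exp(-2 theta (t - s)) ds = sigma^2 * (1 - exp(-2 theta t)) / (2 theta).
With theta = 7, sigma = 2/5, x_0 = -2/5:
  E[X_t] = -2/5 * exp(-7 t) = -2*exp(-7*t)/5
  Var(X_t) = (2/5)^2 * (1 - exp(-2*7 t)) / (2 * 7) = 2/175 - 2*exp(-14*t)/175.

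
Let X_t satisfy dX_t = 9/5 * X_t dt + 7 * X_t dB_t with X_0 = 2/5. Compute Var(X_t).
Var(X_t) = 4*(exp(49*t) - 1)*exp(18*t/5)/25

For GBM dX = mu X dt + sigma X dB with X_0 = x_0, apply Itô to Y = log X: dY = (mu - sigma^2/2) dt + sigma dB, so Y_t = log(x_0) + (mu - sigma^2/2) t + sigma B_t and hence X_t = x_0 * exp((mu - sigma^2/2) t + sigma B_t).
With mu = 9/5, sigma = 7, x_0 = 2/5, this gives:
  X_t = 2/5 * exp((-227/10) * t + (7) * B_t).
Since sigma*B_t ~ Normal(0, sigma^2 t), E[exp(sigma*B_t)] = exp(sigma^2 t / 2); so E[X_t] = x_0 * exp((mu - sigma^2/2) t) * exp(sigma^2 t / 2) = x_0 * exp(mu t) = 2*exp(9*t/5)/5.
Var(X_t) = E[X_t^2] - (E[X_t])^2 = x_0^2 * exp(2 mu t) * (exp(sigma^2 t) - 1) = 4*(exp(49*t) - 1)*exp(18*t/5)/25.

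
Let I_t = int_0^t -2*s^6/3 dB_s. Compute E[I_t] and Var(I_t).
E[I_t] = 0; Var(I_t) = 4*t^13/117

The Itô integral of a deterministic integrand f(s) has mean 0 because each increment f(s) * (B_{s+ds} - B_s) has mean 0. By the Itô isometry:
  Var( int_0^t f(s) dB_s ) = E[ (int_0^t f(s) dB_s)^2 ] = int_0^t f(s)^2 ds.
Here f(s) = -2*s^6/3, so f(s)^2 = 4*s^12/9. Integrate:
  int_0^t (4*s^12/9) ds = 4*t^13/117.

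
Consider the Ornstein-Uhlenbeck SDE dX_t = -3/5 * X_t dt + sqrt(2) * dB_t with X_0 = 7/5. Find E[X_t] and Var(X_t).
E[X_t] = 7*exp(-3*t/5)/5; Var(X_t) = 5/3 - 5*exp(-6*t/5)/3

The OU SDE dX = -theta X dt + sigma dB admits the integrating factor exp(theta t): d(exp(theta t) X_t) = sigma exp(theta t) dB_t. Integrating from 0 to t:
  X_t = x_0 * exp(-theta t) + sigma * int_0^t exp(-theta (t-s)) dB_s.
The Itô integral has mean 0 and (by the Itô isometry) variance sigma^2 * int_0^t exp(-2 theta (t - s)) ds = sigma^2 * (1 - exp(-2 theta t)) / (2 theta).
With theta = 3/5, sigma = sqrt(2), x_0 = 7/5:
  E[X_t] = 7/5 * exp(-3/5 t) = 7*exp(-3*t/5)/5
  Var(X_t) = (sqrt(2))^2 * (1 - exp(-2*3/5 t)) / (2 * 3/5) = 5/3 - 5*exp(-6*t/5)/3.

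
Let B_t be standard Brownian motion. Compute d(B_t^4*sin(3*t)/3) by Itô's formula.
d(B_t^4*sin(3*t)/3) = (B_t^2*(B_t^2*cos(3*t) + 2*sin(3*t))) dt + (4*B_t^3*sin(3*t)/3) dB_t

Itô's formula for f(t, x): d f(t, B_t) = (f_t + (1/2) f_xx) dt + f_x dB_t. Compute partials of f(t, x) = x^4*sin(3*t)/3:
  f_t(t,x)  = x^4*cos(3*t)
  f_x(t,x)  = 4*x^3*sin(3*t)/3
  f_xx(t,x) = 4*x^2*sin(3*t)
Assemble drift = f_t + (1/2) f_xx = x^2*(x^2*cos(3*t) + 2*sin(3*t)) and diffusion = f_x = 4*x^3*sin(3*t)/3. Substituting x = B_t:
  d(B_t^4*sin(3*t)/3) = (B_t^2*(B_t^2*cos(3*t) + 2*sin(3*t))) dt + (4*B_t^3*sin(3*t)/3) dB_t.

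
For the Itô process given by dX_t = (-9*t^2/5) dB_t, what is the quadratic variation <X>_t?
<X>_t = 81*t^5/125

For an Itô process dX_t = a(t) dt + b(t) dB_t, the quadratic variation is <X>_t = int_0^t b(s)^2 ds (the drift term does not contribute). Here b(s) = -9*s^2/5, so
  b(s)^2 = 81*s^4/25.
Integrating from 0 to t:
  <X>_t = int_0^t (81*s^4/25) ds = 81*t^5/125.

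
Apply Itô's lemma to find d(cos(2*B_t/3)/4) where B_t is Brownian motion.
d(cos(2*B_t/3)/4) = (-cos(2*B_t/3)/18) dt + (-sin(2*B_t/3)/6) dB_t

Itô's formula for f(B_t) gives d f(B_t) = f'(B_t) dB_t + (1/2) f''(B_t) dt. Compute derivatives of f(x) = cos(2*x/3)/4:
  f'(x)  = -sin(2*x/3)/6
  f''(x) = -cos(2*x/3)/9
Substitute x = B_t and multiply the f'' term by 1/2:
  drift     = (1/2) * (-cos(2*x/3)/9) evaluated at B_t = -cos(2*B_t/3)/18
  diffusion = (-sin(2*x/3)/6) evaluated at B_t = -sin(2*B_t/3)/6
Therefore d(cos(2*B_t/3)/4) = (-cos(2*B_t/3)/18) dt + (-sin(2*B_t/3)/6) dB_t.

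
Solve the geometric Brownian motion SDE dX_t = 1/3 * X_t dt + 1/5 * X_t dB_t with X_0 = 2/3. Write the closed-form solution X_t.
X_t = 2/3 * exp((47/150) * t + (1/5) * B_t)

For GBM dX = mu X dt + sigma X dB with X_0 = x_0, apply Itô to Y = log X: dY = (mu - sigma^2/2) dt + sigma dB, so Y_t = log(x_0) + (mu - sigma^2/2) t + sigma B_t and hence X_t = x_0 * exp((mu - sigma^2/2) t + sigma B_t).
With mu = 1/3, sigma = 1/5, x_0 = 2/3, this gives:
  X_t = 2/3 * exp((47/150) * t + (1/5) * B_t).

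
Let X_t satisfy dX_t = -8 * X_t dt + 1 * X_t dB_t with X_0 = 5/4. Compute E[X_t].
E[X_t] = 5*exp(-8*t)/4

For GBM dX = mu X dt + sigma X dB with X_0 = x_0, apply Itô to Y = log X: dY = (mu - sigma^2/2) dt + sigma dB, so Y_t = log(x_0) + (mu - sigma^2/2) t + sigma B_t and hence X_t = x_0 * exp((mu - sigma^2/2) t + sigma B_t).
With mu = -8, sigma = 1, x_0 = 5/4, this gives:
  X_t = 5/4 * exp((-17/2) * t + (1) * B_t).
Since sigma*B_t ~ Normal(0, sigma^2 t), E[exp(sigma*B_t)] = exp(sigma^2 t / 2); so E[X_t] = x_0 * exp((mu - sigma^2/2) t) * exp(sigma^2 t / 2) = x_0 * exp(mu t) = 5*exp(-8*t)/4.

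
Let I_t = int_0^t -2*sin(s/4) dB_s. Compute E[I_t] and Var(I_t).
E[I_t] = 0; Var(I_t) = 2*t - 4*sin(t/2)

The Itô integral of a deterministic integrand f(s) has mean 0 because each increment f(s) * (B_{s+ds} - B_s) has mean 0. By the Itô isometry:
  Var( int_0^t f(s) dB_s ) = E[ (int_0^t f(s) dB_s)^2 ] = int_0^t f(s)^2 ds.
Here f(s) = -2*sin(s/4), so f(s)^2 = 4*sin(s/4)^2. Integrate:
  int_0^t (4*sin(s/4)^2) ds = 2*t - 4*sin(t/2).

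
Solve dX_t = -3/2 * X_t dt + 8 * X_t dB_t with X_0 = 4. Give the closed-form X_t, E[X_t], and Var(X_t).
X_t = 4 * exp((-67/2) t + (8) B_t); E[X_t] = 4*exp(-3*t/2); Var(X_t) = (16*exp(64*t) - 16)*exp(-3*t)

For GBM dX = mu X dt + sigma X dB with X_0 = x_0, apply Itô to Y = log X: dY = (mu - sigma^2/2) dt + sigma dB, so Y_t = log(x_0) + (mu - sigma^2/2) t + sigma B_t and hence X_t = x_0 * exp((mu - sigma^2/2) t + sigma B_t).
With mu = -3/2, sigma = 8, x_0 = 4, this gives:
  X_t = 4 * exp((-67/2) * t + (8) * B_t).
Since sigma*B_t ~ Normal(0, sigma^2 t), E[exp(sigma*B_t)] = exp(sigma^2 t / 2); so E[X_t] = x_0 * exp((mu - sigma^2/2) t) * exp(sigma^2 t / 2) = x_0 * exp(mu t) = 4*exp(-3*t/2).
Var(X_t) = E[X_t^2] - (E[X_t])^2 = x_0^2 * exp(2 mu t) * (exp(sigma^2 t) - 1) = (16*exp(64*t) - 16)*exp(-3*t).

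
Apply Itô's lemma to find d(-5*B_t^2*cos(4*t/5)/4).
d(-5*B_t^2*cos(4*t/5)/4) = (B_t^2*sin(4*t/5) - 5*cos(4*t/5)/4) dt + (-5*B_t*cos(4*t/5)/2) dB_t

Itô's formula for f(t, x): d f(t, B_t) = (f_t + (1/2) f_xx) dt + f_x dB_t. Compute partials of f(t, x) = -5*x^2*cos(4*t/5)/4:
  f_t(t,x)  = x^2*sin(4*t/5)
  f_x(t,x)  = -5*x*cos(4*t/5)/2
  f_xx(t,x) = -5*cos(4*t/5)/2
Assemble drift = f_t + (1/2) f_xx = x^2*sin(4*t/5) - 5*cos(4*t/5)/4 and diffusion = f_x = -5*x*cos(4*t/5)/2. Substituting x = B_t:
  d(-5*B_t^2*cos(4*t/5)/4) = (B_t^2*sin(4*t/5) - 5*cos(4*t/5)/4) dt + (-5*B_t*cos(4*t/5)/2) dB_t.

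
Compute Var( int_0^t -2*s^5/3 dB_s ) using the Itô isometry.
Var = 4*t^11/99

The Itô integral of a deterministic integrand f(s) has mean 0 because each increment f(s) * (B_{s+ds} - B_s) has mean 0. By the Itô isometry:
  Var( int_0^t f(s) dB_s ) = E[ (int_0^t f(s) dB_s)^2 ] = int_0^t f(s)^2 ds.
Here f(s) = -2*s^5/3, so f(s)^2 = 4*s^10/9. Integrate:
  int_0^t (4*s^10/9) ds = 4*t^11/99.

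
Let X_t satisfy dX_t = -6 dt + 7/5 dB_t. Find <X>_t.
<X>_t = 49*t/25

For an Itô process dX_t = a(t) dt + b(t) dB_t, the quadratic variation is <X>_t = int_0^t b(s)^2 ds (the drift term does not contribute). Here b(s) = 7/5, so
  b(s)^2 = 49/25.
Integrating from 0 to t:
  <X>_t = int_0^t (49/25) ds = 49*t/25.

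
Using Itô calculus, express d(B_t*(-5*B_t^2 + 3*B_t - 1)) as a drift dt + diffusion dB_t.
d(B_t*(-5*B_t^2 + 3*B_t - 1)) = (3 - 15*B_t) dt + (-15*B_t^2 + 6*B_t - 1) dB_t

Itô's formula for f(B_t) gives d f(B_t) = f'(B_t) dB_t + (1/2) f''(B_t) dt. Compute derivatives of f(x) = x*(-5*x^2 + 3*x - 1):
  f'(x)  = -15*x^2 + 6*x - 1
  f''(x) = 6 - 30*x
Substitute x = B_t and multiply the f'' term by 1/2:
  drift     = (1/2) * (6 - 30*x) evaluated at B_t = 3 - 15*B_t
  diffusion = (-15*x^2 + 6*x - 1) evaluated at B_t = -15*B_t^2 + 6*B_t - 1
Therefore d(B_t*(-5*B_t^2 + 3*B_t - 1)) = (3 - 15*B_t) dt + (-15*B_t^2 + 6*B_t - 1) dB_t.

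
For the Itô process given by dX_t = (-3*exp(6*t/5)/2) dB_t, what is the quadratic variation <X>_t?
<X>_t = 15*exp(12*t/5)/16 - 15/16

For an Itô process dX_t = a(t) dt + b(t) dB_t, the quadratic variation is <X>_t = int_0^t b(s)^2 ds (the drift term does not contribute). Here b(s) = -3*exp(6*s/5)/2, so
  b(s)^2 = 9*exp(12*s/5)/4.
Integrating from 0 to t:
  <X>_t = int_0^t (9*exp(12*s/5)/4) ds = 15*exp(12*t/5)/16 - 15/16.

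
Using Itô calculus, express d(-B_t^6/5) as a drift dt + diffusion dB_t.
d(-B_t^6/5) = (-3*B_t^4) dt + (-6*B_t^5/5) dB_t

Itô's formula for f(B_t) gives d f(B_t) = f'(B_t) dB_t + (1/2) f''(B_t) dt. Compute derivatives of f(x) = -x^6/5:
  f'(x)  = -6*x^5/5
  f''(x) = -6*x^4
Substitute x = B_t and multiply the f'' term by 1/2:
  drift     = (1/2) * (-6*x^4) evaluated at B_t = -3*B_t^4
  diffusion = (-6*x^5/5) evaluated at B_t = -6*B_t^5/5
Therefore d(-B_t^6/5) = (-3*B_t^4) dt + (-6*B_t^5/5) dB_t.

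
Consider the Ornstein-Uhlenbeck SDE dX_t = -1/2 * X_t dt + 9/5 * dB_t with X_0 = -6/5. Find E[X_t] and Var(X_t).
E[X_t] = -6*exp(-t/2)/5; Var(X_t) = 81/25 - 81*exp(-t)/25

The OU SDE dX = -theta X dt + sigma dB admits the integrating factor exp(theta t): d(exp(theta t) X_t) = sigma exp(theta t) dB_t. Integrating from 0 to t:
  X_t = x_0 * exp(-theta t) + sigma * int_0^t exp(-theta (t-s)) dB_s.
The Itô integral has mean 0 and (by the Itô isometry) variance sigma^2 * int_0^t exp(-2 theta (t - s)) ds = sigma^2 * (1 - exp(-2 theta t)) / (2 theta).
With theta = 1/2, sigma = 9/5, x_0 = -6/5:
  E[X_t] = -6/5 * exp(-1/2 t) = -6*exp(-t/2)/5
  Var(X_t) = (9/5)^2 * (1 - exp(-2*1/2 t)) / (2 * 1/2) = 81/25 - 81*exp(-t)/25.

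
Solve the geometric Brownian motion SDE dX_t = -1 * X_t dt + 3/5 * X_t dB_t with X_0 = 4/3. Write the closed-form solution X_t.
X_t = 4/3 * exp((-59/50) * t + (3/5) * B_t)

For GBM dX = mu X dt + sigma X dB with X_0 = x_0, apply Itô to Y = log X: dY = (mu - sigma^2/2) dt + sigma dB, so Y_t = log(x_0) + (mu - sigma^2/2) t + sigma B_t and hence X_t = x_0 * exp((mu - sigma^2/2) t + sigma B_t).
With mu = -1, sigma = 3/5, x_0 = 4/3, this gives:
  X_t = 4/3 * exp((-59/50) * t + (3/5) * B_t).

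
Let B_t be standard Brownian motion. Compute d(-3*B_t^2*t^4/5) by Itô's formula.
d(-3*B_t^2*t^4/5) = (3*t^3*(-4*B_t^2 - t)/5) dt + (-6*B_t*t^4/5) dB_t

Itô's formula for f(t, x): d f(t, B_t) = (f_t + (1/2) f_xx) dt + f_x dB_t. Compute partials of f(t, x) = -3*t^4*x^2/5:
  f_t(t,x)  = -12*t^3*x^2/5
  f_x(t,x)  = -6*t^4*x/5
  f_xx(t,x) = -6*t^4/5
Assemble drift = f_t + (1/2) f_xx = 3*t^3*(-t - 4*x^2)/5 and diffusion = f_x = -6*t^4*x/5. Substituting x = B_t:
  d(-3*B_t^2*t^4/5) = (3*t^3*(-4*B_t^2 - t)/5) dt + (-6*B_t*t^4/5) dB_t.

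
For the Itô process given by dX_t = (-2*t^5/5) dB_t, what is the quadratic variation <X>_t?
<X>_t = 4*t^11/275

For an Itô process dX_t = a(t) dt + b(t) dB_t, the quadratic variation is <X>_t = int_0^t b(s)^2 ds (the drift term does not contribute). Here b(s) = -2*s^5/5, so
  b(s)^2 = 4*s^10/25.
Integrating from 0 to t:
  <X>_t = int_0^t (4*s^10/25) ds = 4*t^11/275.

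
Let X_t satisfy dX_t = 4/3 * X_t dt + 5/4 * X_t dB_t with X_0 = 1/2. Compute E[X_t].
E[X_t] = exp(4*t/3)/2

For GBM dX = mu X dt + sigma X dB with X_0 = x_0, apply Itô to Y = log X: dY = (mu - sigma^2/2) dt + sigma dB, so Y_t = log(x_0) + (mu - sigma^2/2) t + sigma B_t and hence X_t = x_0 * exp((mu - sigma^2/2) t + sigma B_t).
With mu = 4/3, sigma = 5/4, x_0 = 1/2, this gives:
  X_t = 1/2 * exp((53/96) * t + (5/4) * B_t).
Since sigma*B_t ~ Normal(0, sigma^2 t), E[exp(sigma*B_t)] = exp(sigma^2 t / 2); so E[X_t] = x_0 * exp((mu - sigma^2/2) t) * exp(sigma^2 t / 2) = x_0 * exp(mu t) = exp(4*t/3)/2.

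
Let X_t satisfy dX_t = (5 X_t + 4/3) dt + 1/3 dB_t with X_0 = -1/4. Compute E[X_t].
E[X_t] = exp(5*t)/60 - 4/15

Taking expectations and using E[dB_t] = 0, the mean m(t) = E[X_t] satisfies the ODE m'(t) = a m(t) + b with m(0) = x_0. With a = 5, b = 4/3, x_0 = -1/4, the solution is
  m(t) = x_0 * exp(a t) + (b/a) * (exp(a t) - 1)
       = (-1/4) * exp(5 t) + ((4/3)/5) * (exp(5 t) - 1)
       = exp(5*t)/60 - 4/15.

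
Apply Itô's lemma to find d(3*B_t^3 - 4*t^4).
d(3*B_t^3 - 4*t^4) = (9*B_t - 16*t^3) dt + (9*B_t^2) dB_t

Itô's formula for f(t, x): d f(t, B_t) = (f_t + (1/2) f_xx) dt + f_x dB_t. Compute partials of f(t, x) = -4*t^4 + 3*x^3:
  f_t(t,x)  = -16*t^3
  f_x(t,x)  = 9*x^2
  f_xx(t,x) = 18*x
Assemble drift = f_t + (1/2) f_xx = -16*t^3 + 9*x and diffusion = f_x = 9*x^2. Substituting x = B_t:
  d(3*B_t^3 - 4*t^4) = (9*B_t - 16*t^3) dt + (9*B_t^2) dB_t.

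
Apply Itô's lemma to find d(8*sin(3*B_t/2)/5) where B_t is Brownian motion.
d(8*sin(3*B_t/2)/5) = (-9*sin(3*B_t/2)/5) dt + (12*cos(3*B_t/2)/5) dB_t

Itô's formula for f(B_t) gives d f(B_t) = f'(B_t) dB_t + (1/2) f''(B_t) dt. Compute derivatives of f(x) = 8*sin(3*x/2)/5:
  f'(x)  = 12*cos(3*x/2)/5
  f''(x) = -18*sin(3*x/2)/5
Substitute x = B_t and multiply the f'' term by 1/2:
  drift     = (1/2) * (-18*sin(3*x/2)/5) evaluated at B_t = -9*sin(3*B_t/2)/5
  diffusion = (12*cos(3*x/2)/5) evaluated at B_t = 12*cos(3*B_t/2)/5
Therefore d(8*sin(3*B_t/2)/5) = (-9*sin(3*B_t/2)/5) dt + (12*cos(3*B_t/2)/5) dB_t.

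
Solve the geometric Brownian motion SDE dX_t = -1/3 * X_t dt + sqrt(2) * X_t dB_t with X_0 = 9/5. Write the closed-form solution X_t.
X_t = 9/5 * exp((-4/3) * t + (sqrt(2)) * B_t)

For GBM dX = mu X dt + sigma X dB with X_0 = x_0, apply Itô to Y = log X: dY = (mu - sigma^2/2) dt + sigma dB, so Y_t = log(x_0) + (mu - sigma^2/2) t + sigma B_t and hence X_t = x_0 * exp((mu - sigma^2/2) t + sigma B_t).
With mu = -1/3, sigma = sqrt(2), x_0 = 9/5, this gives:
  X_t = 9/5 * exp((-4/3) * t + (sqrt(2)) * B_t).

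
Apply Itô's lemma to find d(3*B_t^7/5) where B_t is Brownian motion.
d(3*B_t^7/5) = (63*B_t^5/5) dt + (21*B_t^6/5) dB_t

Itô's formula for f(B_t) gives d f(B_t) = f'(B_t) dB_t + (1/2) f''(B_t) dt. Compute derivatives of f(x) = 3*x^7/5:
  f'(x)  = 21*x^6/5
  f''(x) = 126*x^5/5
Substitute x = B_t and multiply the f'' term by 1/2:
  drift     = (1/2) * (126*x^5/5) evaluated at B_t = 63*B_t^5/5
  diffusion = (21*x^6/5) evaluated at B_t = 21*B_t^6/5
Therefore d(3*B_t^7/5) = (63*B_t^5/5) dt + (21*B_t^6/5) dB_t.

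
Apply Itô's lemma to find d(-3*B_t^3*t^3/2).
d(-3*B_t^3*t^3/2) = (9*B_t*t^2*(-B_t^2 - t)/2) dt + (-9*B_t^2*t^3/2) dB_t

Itô's formula for f(t, x): d f(t, B_t) = (f_t + (1/2) f_xx) dt + f_x dB_t. Compute partials of f(t, x) = -3*t^3*x^3/2:
  f_t(t,x)  = -9*t^2*x^3/2
  f_x(t,x)  = -9*t^3*x^2/2
  f_xx(t,x) = -9*t^3*x
Assemble drift = f_t + (1/2) f_xx = 9*t^2*x*(-t - x^2)/2 and diffusion = f_x = -9*t^3*x^2/2. Substituting x = B_t:
  d(-3*B_t^3*t^3/2) = (9*B_t*t^2*(-B_t^2 - t)/2) dt + (-9*B_t^2*t^3/2) dB_t.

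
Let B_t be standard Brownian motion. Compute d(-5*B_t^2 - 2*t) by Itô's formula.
d(-5*B_t^2 - 2*t) = (-7) dt + (-10*B_t) dB_t

Itô's formula for f(t, x): d f(t, B_t) = (f_t + (1/2) f_xx) dt + f_x dB_t. Compute partials of f(t, x) = -2*t - 5*x^2:
  f_t(t,x)  = -2
  f_x(t,x)  = -10*x
  f_xx(t,x) = -10
Assemble drift = f_t + (1/2) f_xx = -7 and diffusion = f_x = -10*x. Substituting x = B_t:
  d(-5*B_t^2 - 2*t) = (-7) dt + (-10*B_t) dB_t.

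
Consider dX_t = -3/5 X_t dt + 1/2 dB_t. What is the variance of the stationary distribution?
lim Var(X_t) = 5/24

The OU SDE dX = -theta X dt + sigma dB admits the integrating factor exp(theta t): d(exp(theta t) X_t) = sigma exp(theta t) dB_t. Integrating from 0 to t gives X_t = x_0 * exp(-theta t) + sigma * int_0^t exp(-theta (t-s)) dB_s for any initial x_0. The Itô integral has variance (by the Itô isometry) sigma^2 * int_0^t exp(-2 theta (t - s)) ds = sigma^2 * (1 - exp(-2 theta t)) / (2 theta), independent of x_0.
With theta = 3/5, sigma = 1/2:
  Var(X_t) = (1/2)^2 * (1 - exp(-2*3/5 t)) / (2 * 3/5) = 5/24 - 5*exp(-6*t/5)/24.
As t -> infinity, exp(-2*3/5 t) -> 0, so the stationary variance is sigma^2 / (2 theta) = 5/24.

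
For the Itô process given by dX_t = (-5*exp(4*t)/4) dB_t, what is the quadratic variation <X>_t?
<X>_t = 25*exp(8*t)/128 - 25/128

For an Itô process dX_t = a(t) dt + b(t) dB_t, the quadratic variation is <X>_t = int_0^t b(s)^2 ds (the drift term does not contribute). Here b(s) = -5*exp(4*s)/4, so
  b(s)^2 = 25*exp(8*s)/16.
Integrating from 0 to t:
  <X>_t = int_0^t (25*exp(8*s)/16) ds = 25*exp(8*t)/128 - 25/128.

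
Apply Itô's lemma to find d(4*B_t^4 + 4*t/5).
d(4*B_t^4 + 4*t/5) = (24*B_t^2 + 4/5) dt + (16*B_t^3) dB_t

Itô's formula for f(t, x): d f(t, B_t) = (f_t + (1/2) f_xx) dt + f_x dB_t. Compute partials of f(t, x) = 4*t/5 + 4*x^4:
  f_t(t,x)  = 4/5
  f_x(t,x)  = 16*x^3
  f_xx(t,x) = 48*x^2
Assemble drift = f_t + (1/2) f_xx = 24*x^2 + 4/5 and diffusion = f_x = 16*x^3. Substituting x = B_t:
  d(4*B_t^4 + 4*t/5) = (24*B_t^2 + 4/5) dt + (16*B_t^3) dB_t.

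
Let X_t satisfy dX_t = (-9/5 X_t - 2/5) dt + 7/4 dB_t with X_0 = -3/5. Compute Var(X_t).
Var(X_t) = 245/288 - 245*exp(-18*t/5)/288

The variance V(t) = Var(X_t) satisfies V'(t) = 2 a V(t) + c^2 with V(0) = 0 (drift coefficient is linear in X, diffusion is constant). With a = -9/5, c = 7/4, the solution is
  V(t) = (c^2 / (2 a)) * (exp(2 a t) - 1)
       = ((7/4)^2 / (2*(-9/5))) * (exp((-18/5) t) - 1)
       = 245/288 - 245*exp(-18*t/5)/288.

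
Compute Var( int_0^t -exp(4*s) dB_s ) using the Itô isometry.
Var = exp(8*t)/8 - 1/8

The Itô integral of a deterministic integrand f(s) has mean 0 because each increment f(s) * (B_{s+ds} - B_s) has mean 0. By the Itô isometry:
  Var( int_0^t f(s) dB_s ) = E[ (int_0^t f(s) dB_s)^2 ] = int_0^t f(s)^2 ds.
Here f(s) = -exp(4*s), so f(s)^2 = exp(8*s). Integrate:
  int_0^t (exp(8*s)) ds = exp(8*t)/8 - 1/8.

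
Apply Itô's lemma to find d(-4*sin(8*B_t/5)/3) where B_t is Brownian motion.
d(-4*sin(8*B_t/5)/3) = (128*sin(8*B_t/5)/75) dt + (-32*cos(8*B_t/5)/15) dB_t

Itô's formula for f(B_t) gives d f(B_t) = f'(B_t) dB_t + (1/2) f''(B_t) dt. Compute derivatives of f(x) = -4*sin(8*x/5)/3:
  f'(x)  = -32*cos(8*x/5)/15
  f''(x) = 256*sin(8*x/5)/75
Substitute x = B_t and multiply the f'' term by 1/2:
  drift     = (1/2) * (256*sin(8*x/5)/75) evaluated at B_t = 128*sin(8*B_t/5)/75
  diffusion = (-32*cos(8*x/5)/15) evaluated at B_t = -32*cos(8*B_t/5)/15
Therefore d(-4*sin(8*B_t/5)/3) = (128*sin(8*B_t/5)/75) dt + (-32*cos(8*B_t/5)/15) dB_t.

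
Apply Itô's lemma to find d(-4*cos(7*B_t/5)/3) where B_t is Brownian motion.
d(-4*cos(7*B_t/5)/3) = (98*cos(7*B_t/5)/75) dt + (28*sin(7*B_t/5)/15) dB_t

Itô's formula for f(B_t) gives d f(B_t) = f'(B_t) dB_t + (1/2) f''(B_t) dt. Compute derivatives of f(x) = -4*cos(7*x/5)/3:
  f'(x)  = 28*sin(7*x/5)/15
  f''(x) = 196*cos(7*x/5)/75
Substitute x = B_t and multiply the f'' term by 1/2:
  drift     = (1/2) * (196*cos(7*x/5)/75) evaluated at B_t = 98*cos(7*B_t/5)/75
  diffusion = (28*sin(7*x/5)/15) evaluated at B_t = 28*sin(7*B_t/5)/15
Therefore d(-4*cos(7*B_t/5)/3) = (98*cos(7*B_t/5)/75) dt + (28*sin(7*B_t/5)/15) dB_t.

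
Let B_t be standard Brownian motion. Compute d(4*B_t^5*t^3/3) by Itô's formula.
d(4*B_t^5*t^3/3) = (B_t^3*t^2*(4*B_t^2 + 40*t/3)) dt + (20*B_t^4*t^3/3) dB_t

Itô's formula for f(t, x): d f(t, B_t) = (f_t + (1/2) f_xx) dt + f_x dB_t. Compute partials of f(t, x) = 4*t^3*x^5/3:
  f_t(t,x)  = 4*t^2*x^5
  f_x(t,x)  = 20*t^3*x^4/3
  f_xx(t,x) = 80*t^3*x^3/3
Assemble drift = f_t + (1/2) f_xx = t^2*x^3*(40*t/3 + 4*x^2) and diffusion = f_x = 20*t^3*x^4/3. Substituting x = B_t:
  d(4*B_t^5*t^3/3) = (B_t^3*t^2*(4*B_t^2 + 40*t/3)) dt + (20*B_t^4*t^3/3) dB_t.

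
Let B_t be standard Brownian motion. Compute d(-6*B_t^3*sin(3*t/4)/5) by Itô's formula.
d(-6*B_t^3*sin(3*t/4)/5) = (-9*B_t*(B_t^2*cos(3*t/4) + 4*sin(3*t/4))/10) dt + (-18*B_t^2*sin(3*t/4)/5) dB_t

Itô's formula for f(t, x): d f(t, B_t) = (f_t + (1/2) f_xx) dt + f_x dB_t. Compute partials of f(t, x) = -6*x^3*sin(3*t/4)/5:
  f_t(t,x)  = -9*x^3*cos(3*t/4)/10
  f_x(t,x)  = -18*x^2*sin(3*t/4)/5
  f_xx(t,x) = -36*x*sin(3*t/4)/5
Assemble drift = f_t + (1/2) f_xx = -9*x*(x^2*cos(3*t/4) + 4*sin(3*t/4))/10 and diffusion = f_x = -18*x^2*sin(3*t/4)/5. Substituting x = B_t:
  d(-6*B_t^3*sin(3*t/4)/5) = (-9*B_t*(B_t^2*cos(3*t/4) + 4*sin(3*t/4))/10) dt + (-18*B_t^2*sin(3*t/4)/5) dB_t.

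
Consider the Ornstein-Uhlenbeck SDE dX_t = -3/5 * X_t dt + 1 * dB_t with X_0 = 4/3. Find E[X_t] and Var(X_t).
E[X_t] = 4*exp(-3*t/5)/3; Var(X_t) = 5/6 - 5*exp(-6*t/5)/6

The OU SDE dX = -theta X dt + sigma dB admits the integrating factor exp(theta t): d(exp(theta t) X_t) = sigma exp(theta t) dB_t. Integrating from 0 to t:
  X_t = x_0 * exp(-theta t) + sigma * int_0^t exp(-theta (t-s)) dB_s.
The Itô integral has mean 0 and (by the Itô isometry) variance sigma^2 * int_0^t exp(-2 theta (t - s)) ds = sigma^2 * (1 - exp(-2 theta t)) / (2 theta).
With theta = 3/5, sigma = 1, x_0 = 4/3:
  E[X_t] = 4/3 * exp(-3/5 t) = 4*exp(-3*t/5)/3
  Var(X_t) = (1)^2 * (1 - exp(-2*3/5 t)) / (2 * 3/5) = 5/6 - 5*exp(-6*t/5)/6.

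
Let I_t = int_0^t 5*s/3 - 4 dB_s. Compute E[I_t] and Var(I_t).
E[I_t] = 0; Var(I_t) = t*(25*t^2 - 180*t + 432)/27

The Itô integral of a deterministic integrand f(s) has mean 0 because each increment f(s) * (B_{s+ds} - B_s) has mean 0. By the Itô isometry:
  Var( int_0^t f(s) dB_s ) = E[ (int_0^t f(s) dB_s)^2 ] = int_0^t f(s)^2 ds.
Here f(s) = 5*s/3 - 4, so f(s)^2 = (5*s - 12)^2/9. Integrate:
  int_0^t ((5*s - 12)^2/9) ds = t*(25*t^2 - 180*t + 432)/27.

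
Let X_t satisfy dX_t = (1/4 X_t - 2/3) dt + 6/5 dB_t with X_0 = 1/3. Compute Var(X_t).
Var(X_t) = 72*exp(t/2)/25 - 72/25

The variance V(t) = Var(X_t) satisfies V'(t) = 2 a V(t) + c^2 with V(0) = 0 (drift coefficient is linear in X, diffusion is constant). With a = 1/4, c = 6/5, the solution is
  V(t) = (c^2 / (2 a)) * (exp(2 a t) - 1)
       = ((6/5)^2 / (2*(1/4))) * (exp((1/2) t) - 1)
       = 72*exp(t/2)/25 - 72/25.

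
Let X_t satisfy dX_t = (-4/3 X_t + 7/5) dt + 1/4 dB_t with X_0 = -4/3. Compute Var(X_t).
Var(X_t) = 3/128 - 3*exp(-8*t/3)/128

The variance V(t) = Var(X_t) satisfies V'(t) = 2 a V(t) + c^2 with V(0) = 0 (drift coefficient is linear in X, diffusion is constant). With a = -4/3, c = 1/4, the solution is
  V(t) = (c^2 / (2 a)) * (exp(2 a t) - 1)
       = ((1/4)^2 / (2*(-4/3))) * (exp((-8/3) t) - 1)
       = 3/128 - 3*exp(-8*t/3)/128.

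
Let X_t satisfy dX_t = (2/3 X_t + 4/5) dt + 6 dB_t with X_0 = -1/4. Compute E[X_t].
E[X_t] = 19*exp(2*t/3)/20 - 6/5

Taking expectations and using E[dB_t] = 0, the mean m(t) = E[X_t] satisfies the ODE m'(t) = a m(t) + b with m(0) = x_0. With a = 2/3, b = 4/5, x_0 = -1/4, the solution is
  m(t) = x_0 * exp(a t) + (b/a) * (exp(a t) - 1)
       = (-1/4) * exp((2/3) t) + ((4/5)/(2/3)) * (exp((2/3) t) - 1)
       = 19*exp(2*t/3)/20 - 6/5.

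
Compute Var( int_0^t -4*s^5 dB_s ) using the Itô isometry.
Var = 16*t^11/11

The Itô integral of a deterministic integrand f(s) has mean 0 because each increment f(s) * (B_{s+ds} - B_s) has mean 0. By the Itô isometry:
  Var( int_0^t f(s) dB_s ) = E[ (int_0^t f(s) dB_s)^2 ] = int_0^t f(s)^2 ds.
Here f(s) = -4*s^5, so f(s)^2 = 16*s^10. Integrate:
  int_0^t (16*s^10) ds = 16*t^11/11.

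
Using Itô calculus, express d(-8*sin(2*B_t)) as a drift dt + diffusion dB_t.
d(-8*sin(2*B_t)) = (16*sin(2*B_t)) dt + (-16*cos(2*B_t)) dB_t

Itô's formula for f(B_t) gives d f(B_t) = f'(B_t) dB_t + (1/2) f''(B_t) dt. Compute derivatives of f(x) = -8*sin(2*x):
  f'(x)  = -16*cos(2*x)
  f''(x) = 32*sin(2*x)
Substitute x = B_t and multiply the f'' term by 1/2:
  drift     = (1/2) * (32*sin(2*x)) evaluated at B_t = 16*sin(2*B_t)
  diffusion = (-16*cos(2*x)) evaluated at B_t = -16*cos(2*B_t)
Therefore d(-8*sin(2*B_t)) = (16*sin(2*B_t)) dt + (-16*cos(2*B_t)) dB_t.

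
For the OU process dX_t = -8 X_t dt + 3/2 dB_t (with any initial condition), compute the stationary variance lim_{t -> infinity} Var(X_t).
lim Var(X_t) = 9/64

The OU SDE dX = -theta X dt + sigma dB admits the integrating factor exp(theta t): d(exp(theta t) X_t) = sigma exp(theta t) dB_t. Integrating from 0 to t gives X_t = x_0 * exp(-theta t) + sigma * int_0^t exp(-theta (t-s)) dB_s for any initial x_0. The Itô integral has variance (by the Itô isometry) sigma^2 * int_0^t exp(-2 theta (t - s)) ds = sigma^2 * (1 - exp(-2 theta t)) / (2 theta), independent of x_0.
With theta = 8, sigma = 3/2:
  Var(X_t) = (3/2)^2 * (1 - exp(-2*8 t)) / (2 * 8) = 9/64 - 9*exp(-16*t)/64.
As t -> infinity, exp(-2*8 t) -> 0, so the stationary variance is sigma^2 / (2 theta) = 9/64.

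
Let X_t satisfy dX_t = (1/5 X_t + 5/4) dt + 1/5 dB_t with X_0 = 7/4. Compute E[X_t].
E[X_t] = 8*exp(t/5) - 25/4

Taking expectations and using E[dB_t] = 0, the mean m(t) = E[X_t] satisfies the ODE m'(t) = a m(t) + b with m(0) = x_0. With a = 1/5, b = 5/4, x_0 = 7/4, the solution is
  m(t) = x_0 * exp(a t) + (b/a) * (exp(a t) - 1)
       = (7/4) * exp((1/5) t) + ((5/4)/(1/5)) * (exp((1/5) t) - 1)
       = 8*exp(t/5) - 25/4.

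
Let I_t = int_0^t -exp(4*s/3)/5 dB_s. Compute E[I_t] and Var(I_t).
E[I_t] = 0; Var(I_t) = 3*exp(8*t/3)/200 - 3/200

The Itô integral of a deterministic integrand f(s) has mean 0 because each increment f(s) * (B_{s+ds} - B_s) has mean 0. By the Itô isometry:
  Var( int_0^t f(s) dB_s ) = E[ (int_0^t f(s) dB_s)^2 ] = int_0^t f(s)^2 ds.
Here f(s) = -exp(4*s/3)/5, so f(s)^2 = exp(8*s/3)/25. Integrate:
  int_0^t (exp(8*s/3)/25) ds = 3*exp(8*t/3)/200 - 3/200.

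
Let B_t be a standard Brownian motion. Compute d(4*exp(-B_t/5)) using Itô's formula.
d(4*exp(-B_t/5)) = (2*exp(-B_t/5)/25) dt + (-4*exp(-B_t/5)/5) dB_t

Itô's formula for f(B_t) gives d f(B_t) = f'(B_t) dB_t + (1/2) f''(B_t) dt. Compute derivatives of f(x) = 4*exp(-x/5):
  f'(x)  = -4*exp(-x/5)/5
  f''(x) = 4*exp(-x/5)/25
Substitute x = B_t and multiply the f'' term by 1/2:
  drift     = (1/2) * (4*exp(-x/5)/25) evaluated at B_t = 2*exp(-B_t/5)/25
  diffusion = (-4*exp(-x/5)/5) evaluated at B_t = -4*exp(-B_t/5)/5
Therefore d(4*exp(-B_t/5)) = (2*exp(-B_t/5)/25) dt + (-4*exp(-B_t/5)/5) dB_t.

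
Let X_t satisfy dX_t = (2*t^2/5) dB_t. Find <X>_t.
<X>_t = 4*t^5/125

For an Itô process dX_t = a(t) dt + b(t) dB_t, the quadratic variation is <X>_t = int_0^t b(s)^2 ds (the drift term does not contribute). Here b(s) = 2*s^2/5, so
  b(s)^2 = 4*s^4/25.
Integrating from 0 to t:
  <X>_t = int_0^t (4*s^4/25) ds = 4*t^5/125.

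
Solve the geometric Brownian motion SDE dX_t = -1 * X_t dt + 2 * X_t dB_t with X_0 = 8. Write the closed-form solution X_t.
X_t = 8 * exp((-3) * t + (2) * B_t)

For GBM dX = mu X dt + sigma X dB with X_0 = x_0, apply Itô to Y = log X: dY = (mu - sigma^2/2) dt + sigma dB, so Y_t = log(x_0) + (mu - sigma^2/2) t + sigma B_t and hence X_t = x_0 * exp((mu - sigma^2/2) t + sigma B_t).
With mu = -1, sigma = 2, x_0 = 8, this gives:
  X_t = 8 * exp((-3) * t + (2) * B_t).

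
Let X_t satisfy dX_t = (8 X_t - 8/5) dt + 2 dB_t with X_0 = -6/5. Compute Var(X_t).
Var(X_t) = exp(16*t)/4 - 1/4

The variance V(t) = Var(X_t) satisfies V'(t) = 2 a V(t) + c^2 with V(0) = 0 (drift coefficient is linear in X, diffusion is constant). With a = 8, c = 2, the solution is
  V(t) = (c^2 / (2 a)) * (exp(2 a t) - 1)
       = (2^2 / (2*8)) * (exp(16 t) - 1)
       = exp(16*t)/4 - 1/4.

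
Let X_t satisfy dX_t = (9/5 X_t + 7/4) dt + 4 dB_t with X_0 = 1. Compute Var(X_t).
Var(X_t) = 40*exp(18*t/5)/9 - 40/9

The variance V(t) = Var(X_t) satisfies V'(t) = 2 a V(t) + c^2 with V(0) = 0 (drift coefficient is linear in X, diffusion is constant). With a = 9/5, c = 4, the solution is
  V(t) = (c^2 / (2 a)) * (exp(2 a t) - 1)
       = (4^2 / (2*(9/5))) * (exp((18/5) t) - 1)
       = 40*exp(18*t/5)/9 - 40/9.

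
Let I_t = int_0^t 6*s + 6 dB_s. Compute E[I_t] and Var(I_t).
E[I_t] = 0; Var(I_t) = 12*t*(t^2 + 3*t + 3)

The Itô integral of a deterministic integrand f(s) has mean 0 because each increment f(s) * (B_{s+ds} - B_s) has mean 0. By the Itô isometry:
  Var( int_0^t f(s) dB_s ) = E[ (int_0^t f(s) dB_s)^2 ] = int_0^t f(s)^2 ds.
Here f(s) = 6*s + 6, so f(s)^2 = 36*(s + 1)^2. Integrate:
  int_0^t (36*(s + 1)^2) ds = 12*t*(t^2 + 3*t + 3).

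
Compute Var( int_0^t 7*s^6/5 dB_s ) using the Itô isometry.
Var = 49*t^13/325

The Itô integral of a deterministic integrand f(s) has mean 0 because each increment f(s) * (B_{s+ds} - B_s) has mean 0. By the Itô isometry:
  Var( int_0^t f(s) dB_s ) = E[ (int_0^t f(s) dB_s)^2 ] = int_0^t f(s)^2 ds.
Here f(s) = 7*s^6/5, so f(s)^2 = 49*s^12/25. Integrate:
  int_0^t (49*s^12/25) ds = 49*t^13/325.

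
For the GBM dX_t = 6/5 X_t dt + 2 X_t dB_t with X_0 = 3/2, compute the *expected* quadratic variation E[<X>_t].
E[<X>_t] = 45*exp(32*t/5)/32 - 45/32

<X>_t = int_0^t (2 * X_s)^2 ds. Taking expectation inside the integral: E[<X>_t] = 2^2 * int_0^t E[X_s^2] ds. For GBM, E[X_s^2] = x_0^2 * exp((2 mu + sigma^2) s). Integrating:
  E[<X>_t] = 2^2 * (3/2)^2 * (exp((2*(6/5) + 2^2) t) - 1) / (2*(6/5) + 2^2)
           = 2^2 * (3/2)^2 * (exp((32/5) t) - 1) / (32/5) = 45*exp(32*t/5)/32 - 45/32.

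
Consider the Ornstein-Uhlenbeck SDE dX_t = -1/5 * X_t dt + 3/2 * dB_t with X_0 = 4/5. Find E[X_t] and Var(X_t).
E[X_t] = 4*exp(-t/5)/5; Var(X_t) = 45/8 - 45*exp(-2*t/5)/8

The OU SDE dX = -theta X dt + sigma dB admits the integrating factor exp(theta t): d(exp(theta t) X_t) = sigma exp(theta t) dB_t. Integrating from 0 to t:
  X_t = x_0 * exp(-theta t) + sigma * int_0^t exp(-theta (t-s)) dB_s.
The Itô integral has mean 0 and (by the Itô isometry) variance sigma^2 * int_0^t exp(-2 theta (t - s)) ds = sigma^2 * (1 - exp(-2 theta t)) / (2 theta).
With theta = 1/5, sigma = 3/2, x_0 = 4/5:
  E[X_t] = 4/5 * exp(-1/5 t) = 4*exp(-t/5)/5
  Var(X_t) = (3/2)^2 * (1 - exp(-2*1/5 t)) / (2 * 1/5) = 45/8 - 45*exp(-2*t/5)/8.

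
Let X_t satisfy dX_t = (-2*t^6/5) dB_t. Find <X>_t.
<X>_t = 4*t^13/325

For an Itô process dX_t = a(t) dt + b(t) dB_t, the quadratic variation is <X>_t = int_0^t b(s)^2 ds (the drift term does not contribute). Here b(s) = -2*s^6/5, so
  b(s)^2 = 4*s^12/25.
Integrating from 0 to t:
  <X>_t = int_0^t (4*s^12/25) ds = 4*t^13/325.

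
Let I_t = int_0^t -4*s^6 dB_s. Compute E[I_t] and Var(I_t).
E[I_t] = 0; Var(I_t) = 16*t^13/13

The Itô integral of a deterministic integrand f(s) has mean 0 because each increment f(s) * (B_{s+ds} - B_s) has mean 0. By the Itô isometry:
  Var( int_0^t f(s) dB_s ) = E[ (int_0^t f(s) dB_s)^2 ] = int_0^t f(s)^2 ds.
Here f(s) = -4*s^6, so f(s)^2 = 16*s^12. Integrate:
  int_0^t (16*s^12) ds = 16*t^13/13.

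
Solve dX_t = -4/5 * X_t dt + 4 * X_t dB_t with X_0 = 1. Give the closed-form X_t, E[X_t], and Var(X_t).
X_t = 1 * exp((-44/5) t + (4) B_t); E[X_t] = exp(-4*t/5); Var(X_t) = (exp(16*t) - 1)*exp(-8*t/5)

For GBM dX = mu X dt + sigma X dB with X_0 = x_0, apply Itô to Y = log X: dY = (mu - sigma^2/2) dt + sigma dB, so Y_t = log(x_0) + (mu - sigma^2/2) t + sigma B_t and hence X_t = x_0 * exp((mu - sigma^2/2) t + sigma B_t).
With mu = -4/5, sigma = 4, x_0 = 1, this gives:
  X_t = 1 * exp((-44/5) * t + (4) * B_t).
Since sigma*B_t ~ Normal(0, sigma^2 t), E[exp(sigma*B_t)] = exp(sigma^2 t / 2); so E[X_t] = x_0 * exp((mu - sigma^2/2) t) * exp(sigma^2 t / 2) = x_0 * exp(mu t) = exp(-4*t/5).
Var(X_t) = E[X_t^2] - (E[X_t])^2 = x_0^2 * exp(2 mu t) * (exp(sigma^2 t) - 1) = (exp(16*t) - 1)*exp(-8*t/5).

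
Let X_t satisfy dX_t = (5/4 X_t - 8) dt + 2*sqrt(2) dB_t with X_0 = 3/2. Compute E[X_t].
E[X_t] = 32/5 - 49*exp(5*t/4)/10

Taking expectations and using E[dB_t] = 0, the mean m(t) = E[X_t] satisfies the ODE m'(t) = a m(t) + b with m(0) = x_0. With a = 5/4, b = -8, x_0 = 3/2, the solution is
  m(t) = x_0 * exp(a t) + (b/a) * (exp(a t) - 1)
       = (3/2) * exp((5/4) t) + ((-8)/(5/4)) * (exp((5/4) t) - 1)
       = 32/5 - 49*exp(5*t/4)/10.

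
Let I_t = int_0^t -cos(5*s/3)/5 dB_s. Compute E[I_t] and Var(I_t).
E[I_t] = 0; Var(I_t) = t/50 + 3*sin(10*t/3)/500

The Itô integral of a deterministic integrand f(s) has mean 0 because each increment f(s) * (B_{s+ds} - B_s) has mean 0. By the Itô isometry:
  Var( int_0^t f(s) dB_s ) = E[ (int_0^t f(s) dB_s)^2 ] = int_0^t f(s)^2 ds.
Here f(s) = -cos(5*s/3)/5, so f(s)^2 = cos(5*s/3)^2/25. Integrate:
  int_0^t (cos(5*s/3)^2/25) ds = t/50 + 3*sin(10*t/3)/500.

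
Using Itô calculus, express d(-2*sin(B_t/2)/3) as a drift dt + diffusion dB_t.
d(-2*sin(B_t/2)/3) = (sin(B_t/2)/12) dt + (-cos(B_t/2)/3) dB_t

Itô's formula for f(B_t) gives d f(B_t) = f'(B_t) dB_t + (1/2) f''(B_t) dt. Compute derivatives of f(x) = -2*sin(x/2)/3:
  f'(x)  = -cos(x/2)/3
  f''(x) = sin(x/2)/6
Substitute x = B_t and multiply the f'' term by 1/2:
  drift     = (1/2) * (sin(x/2)/6) evaluated at B_t = sin(B_t/2)/12
  diffusion = (-cos(x/2)/3) evaluated at B_t = -cos(B_t/2)/3
Therefore d(-2*sin(B_t/2)/3) = (sin(B_t/2)/12) dt + (-cos(B_t/2)/3) dB_t.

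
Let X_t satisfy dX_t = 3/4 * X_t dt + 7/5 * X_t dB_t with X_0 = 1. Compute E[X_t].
E[X_t] = exp(3*t/4)

For GBM dX = mu X dt + sigma X dB with X_0 = x_0, apply Itô to Y = log X: dY = (mu - sigma^2/2) dt + sigma dB, so Y_t = log(x_0) + (mu - sigma^2/2) t + sigma B_t and hence X_t = x_0 * exp((mu - sigma^2/2) t + sigma B_t).
With mu = 3/4, sigma = 7/5, x_0 = 1, this gives:
  X_t = 1 * exp((-23/100) * t + (7/5) * B_t).
Since sigma*B_t ~ Normal(0, sigma^2 t), E[exp(sigma*B_t)] = exp(sigma^2 t / 2); so E[X_t] = x_0 * exp((mu - sigma^2/2) t) * exp(sigma^2 t / 2) = x_0 * exp(mu t) = exp(3*t/4).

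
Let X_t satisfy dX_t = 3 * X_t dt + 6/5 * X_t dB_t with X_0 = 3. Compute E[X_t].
E[X_t] = 3*exp(3*t)

For GBM dX = mu X dt + sigma X dB with X_0 = x_0, apply Itô to Y = log X: dY = (mu - sigma^2/2) dt + sigma dB, so Y_t = log(x_0) + (mu - sigma^2/2) t + sigma B_t and hence X_t = x_0 * exp((mu - sigma^2/2) t + sigma B_t).
With mu = 3, sigma = 6/5, x_0 = 3, this gives:
  X_t = 3 * exp((57/25) * t + (6/5) * B_t).
Since sigma*B_t ~ Normal(0, sigma^2 t), E[exp(sigma*B_t)] = exp(sigma^2 t / 2); so E[X_t] = x_0 * exp((mu - sigma^2/2) t) * exp(sigma^2 t / 2) = x_0 * exp(mu t) = 3*exp(3*t).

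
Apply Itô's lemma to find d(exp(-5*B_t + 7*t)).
d(exp(-5*B_t + 7*t)) = (39*exp(-5*B_t + 7*t)/2) dt + (-5*exp(-5*B_t + 7*t)) dB_t

Itô's formula for f(t, x): d f(t, B_t) = (f_t + (1/2) f_xx) dt + f_x dB_t. Compute partials of f(t, x) = exp(7*t - 5*x):
  f_t(t,x)  = 7*exp(7*t - 5*x)
  f_x(t,x)  = -5*exp(7*t - 5*x)
  f_xx(t,x) = 25*exp(7*t - 5*x)
Assemble drift = f_t + (1/2) f_xx = 39*exp(7*t - 5*x)/2 and diffusion = f_x = -5*exp(7*t - 5*x). Substituting x = B_t:
  d(exp(-5*B_t + 7*t)) = (39*exp(-5*B_t + 7*t)/2) dt + (-5*exp(-5*B_t + 7*t)) dB_t.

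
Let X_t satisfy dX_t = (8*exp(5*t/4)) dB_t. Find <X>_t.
<X>_t = 128*exp(5*t/2)/5 - 128/5

For an Itô process dX_t = a(t) dt + b(t) dB_t, the quadratic variation is <X>_t = int_0^t b(s)^2 ds (the drift term does not contribute). Here b(s) = 8*exp(5*s/4), so
  b(s)^2 = 64*exp(5*s/2).
Integrating from 0 to t:
  <X>_t = int_0^t (64*exp(5*s/2)) ds = 128*exp(5*t/2)/5 - 128/5.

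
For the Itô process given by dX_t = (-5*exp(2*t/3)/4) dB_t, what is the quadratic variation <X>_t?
<X>_t = 75*exp(4*t/3)/64 - 75/64

For an Itô process dX_t = a(t) dt + b(t) dB_t, the quadratic variation is <X>_t = int_0^t b(s)^2 ds (the drift term does not contribute). Here b(s) = -5*exp(2*s/3)/4, so
  b(s)^2 = 25*exp(4*s/3)/16.
Integrating from 0 to t:
  <X>_t = int_0^t (25*exp(4*s/3)/16) ds = 75*exp(4*t/3)/64 - 75/64.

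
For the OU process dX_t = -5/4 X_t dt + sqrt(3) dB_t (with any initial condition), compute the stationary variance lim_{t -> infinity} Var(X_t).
lim Var(X_t) = 6/5

The OU SDE dX = -theta X dt + sigma dB admits the integrating factor exp(theta t): d(exp(theta t) X_t) = sigma exp(theta t) dB_t. Integrating from 0 to t gives X_t = x_0 * exp(-theta t) + sigma * int_0^t exp(-theta (t-s)) dB_s for any initial x_0. The Itô integral has variance (by the Itô isometry) sigma^2 * int_0^t exp(-2 theta (t - s)) ds = sigma^2 * (1 - exp(-2 theta t)) / (2 theta), independent of x_0.
With theta = 5/4, sigma = sqrt(3):
  Var(X_t) = (sqrt(3))^2 * (1 - exp(-2*5/4 t)) / (2 * 5/4) = 6/5 - 6*exp(-5*t/2)/5.
As t -> infinity, exp(-2*5/4 t) -> 0, so the stationary variance is sigma^2 / (2 theta) = 6/5.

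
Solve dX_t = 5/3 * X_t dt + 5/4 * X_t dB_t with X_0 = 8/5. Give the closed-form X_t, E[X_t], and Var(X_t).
X_t = 8/5 * exp((85/96) t + (5/4) B_t); E[X_t] = 8*exp(5*t/3)/5; Var(X_t) = 64*(exp(25*t/16) - 1)*exp(10*t/3)/25

For GBM dX = mu X dt + sigma X dB with X_0 = x_0, apply Itô to Y = log X: dY = (mu - sigma^2/2) dt + sigma dB, so Y_t = log(x_0) + (mu - sigma^2/2) t + sigma B_t and hence X_t = x_0 * exp((mu - sigma^2/2) t + sigma B_t).
With mu = 5/3, sigma = 5/4, x_0 = 8/5, this gives:
  X_t = 8/5 * exp((85/96) * t + (5/4) * B_t).
Since sigma*B_t ~ Normal(0, sigma^2 t), E[exp(sigma*B_t)] = exp(sigma^2 t / 2); so E[X_t] = x_0 * exp((mu - sigma^2/2) t) * exp(sigma^2 t / 2) = x_0 * exp(mu t) = 8*exp(5*t/3)/5.
Var(X_t) = E[X_t^2] - (E[X_t])^2 = x_0^2 * exp(2 mu t) * (exp(sigma^2 t) - 1) = 64*(exp(25*t/16) - 1)*exp(10*t/3)/25.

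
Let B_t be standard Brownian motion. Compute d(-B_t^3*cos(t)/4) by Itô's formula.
d(-B_t^3*cos(t)/4) = (B_t*(B_t^2*sin(t) - 3*cos(t))/4) dt + (-3*B_t^2*cos(t)/4) dB_t

Itô's formula for f(t, x): d f(t, B_t) = (f_t + (1/2) f_xx) dt + f_x dB_t. Compute partials of f(t, x) = -x^3*cos(t)/4:
  f_t(t,x)  = x^3*sin(t)/4
  f_x(t,x)  = -3*x^2*cos(t)/4
  f_xx(t,x) = -3*x*cos(t)/2
Assemble drift = f_t + (1/2) f_xx = x*(x^2*sin(t) - 3*cos(t))/4 and diffusion = f_x = -3*x^2*cos(t)/4. Substituting x = B_t:
  d(-B_t^3*cos(t)/4) = (B_t*(B_t^2*sin(t) - 3*cos(t))/4) dt + (-3*B_t^2*cos(t)/4) dB_t.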